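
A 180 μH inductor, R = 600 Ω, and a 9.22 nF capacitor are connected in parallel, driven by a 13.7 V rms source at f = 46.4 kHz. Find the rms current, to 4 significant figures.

ω = 2πf = 291500 rad/s
X_L = ωL = 52.48 Ω
X_C = 1/(ωC) = 372.0 Ω
Parallel: admittances add. Y = 1/R + 1/(jωL) + jωC
Y = (0.001667 − j0.01637) S
|Y| = 0.01645 S → |Z| = 1/|Y| = 60.78 Ω, ∠Z = −∠Y = 84.19°
I = V/|Z| = 13.7/60.78 = 225.4 mA

225.4 mA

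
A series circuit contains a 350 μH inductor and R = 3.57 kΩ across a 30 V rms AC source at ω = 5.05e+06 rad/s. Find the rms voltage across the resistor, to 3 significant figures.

26.9 V

X_L = ωL = 1770 Ω
Z = 3570 + j1770 Ω
|Z| = √(3570² + 1770²) = 3980 Ω
I = V/|Z| = 7.53 mA
V_R = I·|Z_R| = 0.00753 × 3570 = 26.9 V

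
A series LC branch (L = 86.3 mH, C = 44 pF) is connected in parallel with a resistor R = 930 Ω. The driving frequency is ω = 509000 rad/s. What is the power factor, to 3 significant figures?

X_L = ωL = 43900 Ω
X_C = 1/(ωC) = 44700 Ω
Branch 1: Z₁ = R = 930 Ω
Branch 2 (series LC): Z₂ = j(X_L − X_C) = −j724 Ω
Parallel: Z = Z₁Z₂/(Z₁+Z₂), |Z| = 571 Ω, ∠Z = -52.1°
cos φ = cos(-52.1°) = 0.614

0.614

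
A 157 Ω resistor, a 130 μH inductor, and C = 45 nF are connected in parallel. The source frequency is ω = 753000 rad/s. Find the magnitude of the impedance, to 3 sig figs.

X_L = ωL = 97.9 Ω
X_C = 1/(ωC) = 29.5 Ω
Parallel: admittances add. Y = 1/R + 1/(jωL) + jωC
Y = (0.00637 + j0.0237) S
|Y| = 0.0245 S → |Z| = 1/|Y| = 40.8 Ω, ∠Z = −∠Y = -74.9°

40.8 Ω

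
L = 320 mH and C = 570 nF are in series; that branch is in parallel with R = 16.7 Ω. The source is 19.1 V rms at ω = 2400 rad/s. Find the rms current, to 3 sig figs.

1.25 A

X_L = ωL = 768 Ω
X_C = 1/(ωC) = 731 Ω
Branch 1: Z₁ = R = 16.7 Ω
Branch 2 (series LC): Z₂ = j(X_L − X_C) = j37.0 Ω
Parallel: Z = Z₁Z₂/(Z₁+Z₂), |Z| = 15.2 Ω, ∠Z = 24.3°
I = V/|Z| = 19.1/15.2 = 1.25 A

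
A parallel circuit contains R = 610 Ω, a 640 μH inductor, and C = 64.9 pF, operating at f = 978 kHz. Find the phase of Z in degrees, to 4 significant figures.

-5.038°

ω = 2πf = 6.145e+06 rad/s
X_L = ωL = 3933 Ω
X_C = 1/(ωC) = 2507 Ω
Parallel: admittances add. Y = 1/R + 1/(jωL) + jωC
Y = (0.001639 + j0.0001445) S
|Y| = 0.001646 S → |Z| = 1/|Y| = 607.6 Ω, ∠Z = −∠Y = -5.038°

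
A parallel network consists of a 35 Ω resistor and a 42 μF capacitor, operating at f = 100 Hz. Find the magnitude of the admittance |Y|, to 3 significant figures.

38.9 mS

ω = 2πf = 628.3 rad/s
X_C = 1/(ωC) = 37.9 Ω
Parallel: admittances add. Y = 1/R + jωC
Y = (0.0286 + j0.0264) S
|Y| = 0.0389 S → |Z| = 1/|Y| = 25.7 Ω, ∠Z = −∠Y = -42.7°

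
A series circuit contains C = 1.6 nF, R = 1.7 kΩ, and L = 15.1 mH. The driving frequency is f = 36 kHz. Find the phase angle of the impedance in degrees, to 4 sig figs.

21.00°

ω = 2πf = 226200 rad/s
X_L = ωL = 3416 Ω
X_C = 1/(ωC) = 2763 Ω
Net reactance X = X_L − X_C = 652.4 Ω
Z = 1700 + j652.4 Ω
|Z| = √(1700² + 652.4²) = 1821 Ω
∠Z = arctan(652.4/1700) = 21.00°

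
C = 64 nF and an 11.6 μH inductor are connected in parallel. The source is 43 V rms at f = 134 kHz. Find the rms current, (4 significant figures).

2.086 A

ω = 2πf = 841900 rad/s
X_L = ωL = 9.767 Ω
X_C = 1/(ωC) = 18.56 Ω
Parallel: admittances add. Y = 1/(jωL) + jωC
Y = (0 − j0.04851) S
|Y| = 0.04851 S → |Z| = 1/|Y| = 20.62 Ω, ∠Z = −∠Y = 90.00°
I = V/|Z| = 43/20.62 = 2.086 A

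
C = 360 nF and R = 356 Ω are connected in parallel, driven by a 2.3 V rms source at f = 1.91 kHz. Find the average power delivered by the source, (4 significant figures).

14.86 mW

ω = 2πf = 12000 rad/s
X_C = 1/(ωC) = 231.5 Ω
Parallel: admittances add. Y = 1/R + jωC
Y = (0.002809 + j0.004320) S
|Y| = 0.005153 S → |Z| = 1/|Y| = 194.1 Ω, ∠Z = −∠Y = -56.97°
I = V/|Z| = 11.85 mA
P = VI cos φ = 2.3 × 0.01185 × cos(-56.97°) = 14.86 mW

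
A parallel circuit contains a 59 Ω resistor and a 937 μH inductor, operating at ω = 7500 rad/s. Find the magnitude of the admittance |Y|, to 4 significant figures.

X_L = ωL = 7.027 Ω
Parallel: admittances add. Y = 1/R + 1/(jωL)
Y = (0.01695 − j0.1423) S
|Y| = 0.1433 S → |Z| = 1/|Y| = 6.978 Ω, ∠Z = −∠Y = 83.21°

143.3 mS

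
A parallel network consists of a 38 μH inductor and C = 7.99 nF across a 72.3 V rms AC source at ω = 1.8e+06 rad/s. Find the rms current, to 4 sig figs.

17.20 mA

X_L = ωL = 68.40 Ω
X_C = 1/(ωC) = 69.53 Ω
Parallel: admittances add. Y = 1/(jωL) + jωC
Y = (0 − j0.0002379) S
|Y| = 0.0002379 S → |Z| = 1/|Y| = 4204 Ω, ∠Z = −∠Y = 90.00°
I = V/|Z| = 72.3/4204 = 17.20 mA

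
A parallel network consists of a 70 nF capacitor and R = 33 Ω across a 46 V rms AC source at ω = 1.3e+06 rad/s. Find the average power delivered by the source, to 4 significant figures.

64.12 W

X_C = 1/(ωC) = 10.99 Ω
Parallel: admittances add. Y = 1/R + jωC
Y = (0.03030 + j0.09100) S
|Y| = 0.09591 S → |Z| = 1/|Y| = 10.43 Ω, ∠Z = −∠Y = -71.58°
I = V/|Z| = 4.412 A
P = VI cos φ = 46 × 4.412 × cos(-71.58°) = 64.12 W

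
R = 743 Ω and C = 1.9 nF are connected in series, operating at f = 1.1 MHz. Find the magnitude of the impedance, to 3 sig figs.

747 Ω

ω = 2πf = 6.912e+06 rad/s
X_C = 1/(ωC) = 76.2 Ω
Z = 743 − j76.2 Ω
|Z| = √(743² + 76.2²) = 747 Ω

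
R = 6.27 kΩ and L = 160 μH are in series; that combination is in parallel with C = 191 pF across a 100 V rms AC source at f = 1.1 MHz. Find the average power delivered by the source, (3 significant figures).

1.55 W

ω = 2πf = 6.912e+06 rad/s
X_L = ωL = 1110 Ω
X_C = 1/(ωC) = 758 Ω
Branch 1 (R+jX_L): Z₁ = 6270 + j1110 Ω, |Z₁| = 6370 Ω
Branch 2 (−jX_C): Z₂ = −j758 Ω
Parallel: Z = Z₁Z₂/(Z₁+Z₂), |Z| = 768 Ω, ∠Z = -83.2°
I = V/|Z| = 130 mA
P = VI cos φ = 100 × 0.130 × cos(-83.2°) = 1.55 W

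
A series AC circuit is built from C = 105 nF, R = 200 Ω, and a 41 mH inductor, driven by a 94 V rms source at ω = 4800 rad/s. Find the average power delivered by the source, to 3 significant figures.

X_L = ωL = 197 Ω
X_C = 1/(ωC) = 1980 Ω
Net reactance X = X_L − X_C = -1790 Ω
Z = 200 − j1790 Ω
|Z| = √(200² + 1790²) = 1800 Ω
∠Z = arctan(-1790/200) = -83.6°
I = V/|Z| = 52.3 mA
P = VI cos φ = 94 × 0.0523 × cos(-83.6°) = 546 mW

546 mW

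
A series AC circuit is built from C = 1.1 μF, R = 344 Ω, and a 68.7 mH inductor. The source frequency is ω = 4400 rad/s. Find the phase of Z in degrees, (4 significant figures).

15.54°

X_L = ωL = 302.3 Ω
X_C = 1/(ωC) = 206.6 Ω
Net reactance X = X_L − X_C = 95.67 Ω
Z = 344.0 + j95.67 Ω
|Z| = √(344.0² + 95.67²) = 357.1 Ω
∠Z = arctan(95.67/344.0) = 15.54°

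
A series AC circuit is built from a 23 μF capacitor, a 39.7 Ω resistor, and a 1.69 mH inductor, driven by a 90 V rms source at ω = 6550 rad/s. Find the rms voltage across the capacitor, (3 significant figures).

X_L = ωL = 11.1 Ω
X_C = 1/(ωC) = 6.64 Ω
Net reactance X = X_L − X_C = 4.43 Ω
Z = 39.7 + j4.43 Ω
|Z| = √(39.7² + 4.43²) = 39.9 Ω
I = V/|Z| = 2.25 A
V_C = I·|Z_C| = 2.25 × 6.64 = 15.0 V

15.0 V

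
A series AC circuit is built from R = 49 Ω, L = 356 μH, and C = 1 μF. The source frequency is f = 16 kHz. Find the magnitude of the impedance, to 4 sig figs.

ω = 2πf = 100500 rad/s
X_L = ωL = 35.79 Ω
X_C = 1/(ωC) = 9.947 Ω
Net reactance X = X_L − X_C = 25.84 Ω
Z = 49.00 + j25.84 Ω
|Z| = √(49.00² + 25.84²) = 55.40 Ω

55.40 Ω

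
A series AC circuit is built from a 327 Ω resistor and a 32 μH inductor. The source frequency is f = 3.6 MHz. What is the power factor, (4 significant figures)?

0.4117

ω = 2πf = 2.262e+07 rad/s
X_L = ωL = 723.8 Ω
Z = 327.0 + j723.8 Ω
|Z| = √(327.0² + 723.8²) = 794.3 Ω
∠Z = arctan(723.8/327.0) = 65.69°
cos φ = cos(65.69°) = 0.4117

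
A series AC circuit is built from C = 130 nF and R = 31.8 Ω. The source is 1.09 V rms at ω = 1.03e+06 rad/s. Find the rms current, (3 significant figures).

33.4 mA

X_C = 1/(ωC) = 7.47 Ω
Z = 31.8 − j7.47 Ω
|Z| = √(31.8² + 7.47²) = 32.7 Ω
I = V/|Z| = 1.09/32.7 = 33.4 mA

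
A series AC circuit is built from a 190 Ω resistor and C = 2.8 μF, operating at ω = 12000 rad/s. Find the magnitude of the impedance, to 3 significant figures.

192 Ω

X_C = 1/(ωC) = 29.8 Ω
Z = 190 − j29.8 Ω
|Z| = √(190² + 29.8²) = 192 Ω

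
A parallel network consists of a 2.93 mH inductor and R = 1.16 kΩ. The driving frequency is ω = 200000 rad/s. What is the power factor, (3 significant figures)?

X_L = ωL = 586 Ω
Parallel: admittances add. Y = 1/R + 1/(jωL)
Y = (0.000862 − j0.00171) S
|Y| = 0.00191 S → |Z| = 1/|Y| = 523 Ω, ∠Z = −∠Y = 63.2°
cos φ = cos(63.2°) = 0.451

0.451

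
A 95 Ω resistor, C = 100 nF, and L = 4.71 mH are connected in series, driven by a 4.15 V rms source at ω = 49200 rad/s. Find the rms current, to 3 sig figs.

41.8 mA

X_L = ωL = 232 Ω
X_C = 1/(ωC) = 203 Ω
Net reactance X = X_L − X_C = 28.5 Ω
Z = 95.0 + j28.5 Ω
|Z| = √(95.0² + 28.5²) = 99.2 Ω
I = V/|Z| = 4.15/99.2 = 41.8 mA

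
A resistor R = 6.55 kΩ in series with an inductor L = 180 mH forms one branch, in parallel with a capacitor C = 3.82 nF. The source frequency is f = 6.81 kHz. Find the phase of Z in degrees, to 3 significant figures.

-54.0°

ω = 2πf = 42790 rad/s
X_L = ωL = 7700 Ω
X_C = 1/(ωC) = 6120 Ω
Branch 1 (R+jX_L): Z₁ = 6550 + j7700 Ω, |Z₁| = 10100 Ω
Branch 2 (−jX_C): Z₂ = −j6120 Ω
Parallel: Z = Z₁Z₂/(Z₁+Z₂), |Z| = 9180 Ω, ∠Z = -54.0°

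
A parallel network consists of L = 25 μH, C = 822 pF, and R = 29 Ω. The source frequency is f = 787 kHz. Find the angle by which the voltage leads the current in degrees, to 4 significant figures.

ω = 2πf = 4.945e+06 rad/s
X_L = ωL = 123.6 Ω
X_C = 1/(ωC) = 246.0 Ω
Parallel: admittances add. Y = 1/R + 1/(jωL) + jωC
Y = (0.03448 − j0.004025) S
|Y| = 0.03472 S → |Z| = 1/|Y| = 28.80 Ω, ∠Z = −∠Y = 6.657°

6.657°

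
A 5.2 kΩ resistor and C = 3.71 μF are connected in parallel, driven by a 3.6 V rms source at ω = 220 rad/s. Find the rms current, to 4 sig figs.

X_C = 1/(ωC) = 1225 Ω
Parallel: admittances add. Y = 1/R + jωC
Y = (0.0001923 + j0.0008162) S
|Y| = 0.0008385 S → |Z| = 1/|Y| = 1193 Ω, ∠Z = −∠Y = -76.74°
I = V/|Z| = 3.6/1193 = 3.019 mA

3.019 mA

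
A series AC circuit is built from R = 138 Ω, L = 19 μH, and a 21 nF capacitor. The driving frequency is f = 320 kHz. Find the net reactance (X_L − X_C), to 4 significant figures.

14.52 Ω

ω = 2πf = 2.011e+06 rad/s
X_L = ωL = 38.20 Ω
X_C = 1/(ωC) = 23.68 Ω
X = 38.20 − 23.68 = 14.52 Ω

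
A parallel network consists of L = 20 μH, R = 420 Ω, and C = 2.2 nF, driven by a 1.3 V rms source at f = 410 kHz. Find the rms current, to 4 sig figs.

18.13 mA

ω = 2πf = 2.576e+06 rad/s
X_L = ωL = 51.52 Ω
X_C = 1/(ωC) = 176.4 Ω
Parallel: admittances add. Y = 1/R + 1/(jωL) + jωC
Y = (0.002381 − j0.01374) S
|Y| = 0.01395 S → |Z| = 1/|Y| = 71.70 Ω, ∠Z = −∠Y = 80.17°
I = V/|Z| = 1.3/71.70 = 18.13 mA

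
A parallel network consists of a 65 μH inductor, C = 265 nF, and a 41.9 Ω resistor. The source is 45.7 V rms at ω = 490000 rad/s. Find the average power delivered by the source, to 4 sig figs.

X_L = ωL = 31.85 Ω
X_C = 1/(ωC) = 7.701 Ω
Parallel: admittances add. Y = 1/R + 1/(jωL) + jωC
Y = (0.02387 + j0.09845) S
|Y| = 0.1013 S → |Z| = 1/|Y| = 9.871 Ω, ∠Z = −∠Y = -76.37°
I = V/|Z| = 4.630 A
P = VI cos φ = 45.7 × 4.630 × cos(-76.37°) = 49.84 W

49.84 W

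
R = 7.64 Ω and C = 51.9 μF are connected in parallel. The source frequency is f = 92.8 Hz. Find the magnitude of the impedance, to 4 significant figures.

7.444 Ω

ω = 2πf = 583.1 rad/s
X_C = 1/(ωC) = 33.04 Ω
Parallel: admittances add. Y = 1/R + jωC
Y = (0.1309 + j0.03026) S
|Y| = 0.1343 S → |Z| = 1/|Y| = 7.444 Ω, ∠Z = −∠Y = -13.02°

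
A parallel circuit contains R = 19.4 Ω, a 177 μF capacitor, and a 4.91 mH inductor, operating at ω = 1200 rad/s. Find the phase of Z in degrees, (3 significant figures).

X_L = ωL = 5.89 Ω
X_C = 1/(ωC) = 4.71 Ω
Parallel: admittances add. Y = 1/R + 1/(jωL) + jωC
Y = (0.0515 + j0.0427) S
|Y| = 0.0669 S → |Z| = 1/|Y| = 14.9 Ω, ∠Z = −∠Y = -39.6°

-39.6°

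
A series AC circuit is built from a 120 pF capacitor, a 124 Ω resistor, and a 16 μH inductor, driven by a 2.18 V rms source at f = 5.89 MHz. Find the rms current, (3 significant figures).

ω = 2πf = 3.701e+07 rad/s
X_L = ωL = 592 Ω
X_C = 1/(ωC) = 225 Ω
Net reactance X = X_L − X_C = 367 Ω
Z = 124 + j367 Ω
|Z| = √(124² + 367²) = 387 Ω
I = V/|Z| = 2.18/387 = 5.63 mA

5.63 mA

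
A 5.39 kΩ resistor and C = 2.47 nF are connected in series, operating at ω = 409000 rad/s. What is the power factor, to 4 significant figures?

0.9836

X_C = 1/(ωC) = 989.9 Ω
Z = 5390 − j989.9 Ω
|Z| = √(5390² + 989.9²) = 5480 Ω
∠Z = arctan(-989.9/5390) = -10.41°
cos φ = cos(-10.41°) = 0.9836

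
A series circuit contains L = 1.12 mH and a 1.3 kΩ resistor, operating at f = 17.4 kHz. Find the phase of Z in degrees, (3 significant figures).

ω = 2πf = 109300 rad/s
X_L = ωL = 122 Ω
Z = 1300 + j122 Ω
|Z| = √(1300² + 122²) = 1310 Ω
∠Z = arctan(122/1300) = 5.38°

5.38°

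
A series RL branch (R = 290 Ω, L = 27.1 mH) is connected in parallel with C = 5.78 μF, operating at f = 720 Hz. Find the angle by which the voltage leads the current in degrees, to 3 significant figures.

-83.3°

ω = 2πf = 4524 rad/s
X_L = ωL = 123 Ω
X_C = 1/(ωC) = 38.2 Ω
Branch 1 (R+jX_L): Z₁ = 290 + j123 Ω, |Z₁| = 315 Ω
Branch 2 (−jX_C): Z₂ = −j38.2 Ω
Parallel: Z = Z₁Z₂/(Z₁+Z₂), |Z| = 39.9 Ω, ∠Z = -83.3°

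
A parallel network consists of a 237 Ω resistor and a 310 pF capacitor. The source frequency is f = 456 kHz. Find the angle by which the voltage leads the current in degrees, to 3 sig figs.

ω = 2πf = 2.865e+06 rad/s
X_C = 1/(ωC) = 1130 Ω
Parallel: admittances add. Y = 1/R + jωC
Y = (0.00422 + j0.000888) S
|Y| = 0.00431 S → |Z| = 1/|Y| = 232 Ω, ∠Z = −∠Y = -11.9°

-11.9°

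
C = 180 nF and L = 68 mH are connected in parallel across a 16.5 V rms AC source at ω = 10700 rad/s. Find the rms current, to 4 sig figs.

9.102 mA

X_L = ωL = 727.6 Ω
X_C = 1/(ωC) = 519.2 Ω
Parallel: admittances add. Y = 1/(jωL) + jωC
Y = (0 + j0.0005516) S
|Y| = 0.0005516 S → |Z| = 1/|Y| = 1813 Ω, ∠Z = −∠Y = -90.00°
I = V/|Z| = 16.5/1813 = 9.102 mA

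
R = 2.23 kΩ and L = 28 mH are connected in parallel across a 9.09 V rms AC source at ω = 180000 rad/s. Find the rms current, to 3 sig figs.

4.46 mA

X_L = ωL = 5040 Ω
Parallel: admittances add. Y = 1/R + 1/(jωL)
Y = (0.000448 − j0.000198) S
|Y| = 0.000490 S → |Z| = 1/|Y| = 2040 Ω, ∠Z = −∠Y = 23.9°
I = V/|Z| = 9.09/2040 = 4.46 mA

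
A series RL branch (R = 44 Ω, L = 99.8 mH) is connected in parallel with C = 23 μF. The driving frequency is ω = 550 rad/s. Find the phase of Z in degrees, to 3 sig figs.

-9.94°

X_L = ωL = 54.9 Ω
X_C = 1/(ωC) = 79.1 Ω
Branch 1 (R+jX_L): Z₁ = 44.0 + j54.9 Ω, |Z₁| = 70.3 Ω
Branch 2 (−jX_C): Z₂ = −j79.1 Ω
Parallel: Z = Z₁Z₂/(Z₁+Z₂), |Z| = 111 Ω, ∠Z = -9.94°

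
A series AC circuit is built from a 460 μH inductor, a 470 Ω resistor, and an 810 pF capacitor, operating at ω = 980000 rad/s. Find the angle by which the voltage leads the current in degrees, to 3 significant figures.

-59.8°

X_L = ωL = 451 Ω
X_C = 1/(ωC) = 1260 Ω
Net reactance X = X_L − X_C = -809 Ω
Z = 470 − j809 Ω
|Z| = √(470² + 809²) = 936 Ω
∠Z = arctan(-809/470) = -59.8°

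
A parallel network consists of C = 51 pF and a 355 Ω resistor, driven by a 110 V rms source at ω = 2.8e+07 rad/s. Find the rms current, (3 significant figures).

347 mA

X_C = 1/(ωC) = 700 Ω
Parallel: admittances add. Y = 1/R + jωC
Y = (0.00282 + j0.00143) S
|Y| = 0.00316 S → |Z| = 1/|Y| = 317 Ω, ∠Z = −∠Y = -26.9°
I = V/|Z| = 110/317 = 347 mA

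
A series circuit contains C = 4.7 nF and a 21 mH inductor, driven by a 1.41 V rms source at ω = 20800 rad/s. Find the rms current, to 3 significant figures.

144 μA

X_L = ωL = 437 Ω
X_C = 1/(ωC) = 10200 Ω
Net reactance X = X_L − X_C = -9790 Ω
Z = − j9790 Ω
|Z| = √(0² + 9790²) = 9790 Ω
I = V/|Z| = 1.41/9790 = 144 μA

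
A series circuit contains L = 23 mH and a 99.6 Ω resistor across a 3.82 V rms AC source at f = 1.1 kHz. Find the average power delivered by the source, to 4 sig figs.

ω = 2πf = 6912 rad/s
X_L = ωL = 159.0 Ω
Z = 99.60 + j159.0 Ω
|Z| = √(99.60² + 159.0²) = 187.6 Ω
∠Z = arctan(159.0/99.60) = 57.93°
I = V/|Z| = 20.36 mA
P = VI cos φ = 3.82 × 0.02036 × cos(57.93°) = 41.30 mW

41.30 mW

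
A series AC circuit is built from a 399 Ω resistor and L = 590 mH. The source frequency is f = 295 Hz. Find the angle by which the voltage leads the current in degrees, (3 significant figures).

70.0°

ω = 2πf = 1854 rad/s
X_L = ωL = 1090 Ω
Z = 399 + j1090 Ω
|Z| = √(399² + 1090²) = 1160 Ω
∠Z = arctan(1090/399) = 70.0°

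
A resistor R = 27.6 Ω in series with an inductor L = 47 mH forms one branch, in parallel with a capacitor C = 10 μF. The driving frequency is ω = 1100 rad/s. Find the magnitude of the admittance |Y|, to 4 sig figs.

X_L = ωL = 51.70 Ω
X_C = 1/(ωC) = 90.91 Ω
Branch 1 (R+jX_L): Z₁ = 27.60 + j51.70 Ω, |Z₁| = 58.61 Ω
Branch 2 (−jX_C): Z₂ = −j90.91 Ω
Parallel: Z = Z₁Z₂/(Z₁+Z₂), |Z| = 111.1 Ω, ∠Z = 26.76°
|Y| = 1/|Z| = 9.000 mS

9.000 mS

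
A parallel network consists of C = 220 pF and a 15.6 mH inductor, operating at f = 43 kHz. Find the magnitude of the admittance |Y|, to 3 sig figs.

ω = 2πf = 270200 rad/s
X_L = ωL = 4210 Ω
X_C = 1/(ωC) = 16800 Ω
Parallel: admittances add. Y = 1/(jωL) + jωC
Y = (0 − j0.000178) S
|Y| = 0.000178 S → |Z| = 1/|Y| = 5620 Ω, ∠Z = −∠Y = 90.0°

178 μS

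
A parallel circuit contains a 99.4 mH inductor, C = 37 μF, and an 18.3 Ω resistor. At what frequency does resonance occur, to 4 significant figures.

82.99 Hz

ω₀ = 1/√(LC) = 1/√(0.0994 × 3.7e-05) = 521.4 rad/s
f₀ = ω₀/(2π) = 82.99 Hz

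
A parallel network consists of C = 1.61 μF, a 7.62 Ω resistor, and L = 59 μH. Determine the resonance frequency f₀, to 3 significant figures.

16.3 kHz

ω₀ = 1/√(LC) = 1/√(5.9e-05 × 1.61e-06) = 102600 rad/s
f₀ = ω₀/(2π) = 16.3 kHz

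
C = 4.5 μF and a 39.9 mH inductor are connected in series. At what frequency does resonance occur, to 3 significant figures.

376 Hz

ω₀ = 1/√(LC) = 1/√(0.0399 × 4.5e-06) = 2360 rad/s
f₀ = ω₀/(2π) = 376 Hz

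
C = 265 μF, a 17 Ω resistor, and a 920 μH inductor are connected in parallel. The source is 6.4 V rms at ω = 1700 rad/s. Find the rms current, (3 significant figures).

1.27 A

X_L = ωL = 1.56 Ω
X_C = 1/(ωC) = 2.22 Ω
Parallel: admittances add. Y = 1/R + 1/(jωL) + jωC
Y = (0.0588 − j0.189) S
|Y| = 0.198 S → |Z| = 1/|Y| = 5.05 Ω, ∠Z = −∠Y = 72.7°
I = V/|Z| = 6.4/5.05 = 1.27 A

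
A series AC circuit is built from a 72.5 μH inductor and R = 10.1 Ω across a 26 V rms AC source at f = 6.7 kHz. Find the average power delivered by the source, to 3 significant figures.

ω = 2πf = 42100 rad/s
X_L = ωL = 3.05 Ω
Z = 10.1 + j3.05 Ω
|Z| = √(10.1² + 3.05²) = 10.6 Ω
∠Z = arctan(3.05/10.1) = 16.8°
I = V/|Z| = 2.46 A
P = VI cos φ = 26 × 2.46 × cos(16.8°) = 61.3 W

61.3 W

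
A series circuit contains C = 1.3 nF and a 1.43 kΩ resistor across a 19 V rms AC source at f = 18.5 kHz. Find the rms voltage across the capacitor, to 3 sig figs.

18.6 V

ω = 2πf = 116200 rad/s
X_C = 1/(ωC) = 6620 Ω
Z = 1430 − j6620 Ω
|Z| = √(1430² + 6620²) = 6770 Ω
I = V/|Z| = 2.81 mA
V_C = I·|Z_C| = 0.00281 × 6620 = 18.6 V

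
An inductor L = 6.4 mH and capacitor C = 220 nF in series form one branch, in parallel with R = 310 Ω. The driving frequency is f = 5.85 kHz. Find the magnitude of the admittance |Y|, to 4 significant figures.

9.525 mS

ω = 2πf = 36760 rad/s
X_L = ωL = 235.2 Ω
X_C = 1/(ωC) = 123.7 Ω
Branch 1: Z₁ = R = 310.0 Ω
Branch 2 (series LC): Z₂ = j(X_L − X_C) = j111.6 Ω
Parallel: Z = Z₁Z₂/(Z₁+Z₂), |Z| = 105.0 Ω, ∠Z = 70.20°
|Y| = 1/|Z| = 9.525 mS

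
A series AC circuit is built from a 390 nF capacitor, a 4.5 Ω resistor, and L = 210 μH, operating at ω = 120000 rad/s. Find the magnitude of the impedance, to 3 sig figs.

5.91 Ω

X_L = ωL = 25.2 Ω
X_C = 1/(ωC) = 21.4 Ω
Net reactance X = X_L − X_C = 3.83 Ω
Z = 4.50 + j3.83 Ω
|Z| = √(4.50² + 3.83²) = 5.91 Ω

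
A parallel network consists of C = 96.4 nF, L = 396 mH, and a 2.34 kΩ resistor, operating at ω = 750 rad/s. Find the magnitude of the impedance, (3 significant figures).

301 Ω

X_L = ωL = 297 Ω
X_C = 1/(ωC) = 13800 Ω
Parallel: admittances add. Y = 1/R + 1/(jωL) + jωC
Y = (0.000427 − j0.00329) S
|Y| = 0.00332 S → |Z| = 1/|Y| = 301 Ω, ∠Z = −∠Y = 82.6°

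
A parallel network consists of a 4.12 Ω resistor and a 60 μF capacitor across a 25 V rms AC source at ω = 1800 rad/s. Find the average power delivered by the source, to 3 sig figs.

X_C = 1/(ωC) = 9.26 Ω
Parallel: admittances add. Y = 1/R + jωC
Y = (0.243 + j0.108) S
|Y| = 0.266 S → |Z| = 1/|Y| = 3.76 Ω, ∠Z = −∠Y = -24.0°
I = V/|Z| = 6.64 A
P = VI cos φ = 25 × 6.64 × cos(-24.0°) = 152 W

152 W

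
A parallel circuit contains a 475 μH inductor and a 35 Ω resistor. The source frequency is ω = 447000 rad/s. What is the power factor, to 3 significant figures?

0.987

X_L = ωL = 212 Ω
Parallel: admittances add. Y = 1/R + 1/(jωL)
Y = (0.0286 − j0.00471) S
|Y| = 0.0290 S → |Z| = 1/|Y| = 34.5 Ω, ∠Z = −∠Y = 9.36°
cos φ = cos(9.36°) = 0.987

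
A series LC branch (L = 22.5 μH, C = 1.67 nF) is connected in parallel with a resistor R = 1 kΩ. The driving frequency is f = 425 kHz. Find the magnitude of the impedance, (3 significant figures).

162 Ω

ω = 2πf = 2.67e+06 rad/s
X_L = ωL = 60.1 Ω
X_C = 1/(ωC) = 224 Ω
Branch 1: Z₁ = R = 1000 Ω
Branch 2 (series LC): Z₂ = j(X_L − X_C) = −j164 Ω
Parallel: Z = Z₁Z₂/(Z₁+Z₂), |Z| = 162 Ω, ∠Z = -80.7°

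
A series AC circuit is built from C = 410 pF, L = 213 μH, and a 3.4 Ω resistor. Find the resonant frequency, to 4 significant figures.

ω₀ = 1/√(LC) = 1/√(0.000213 × 4.1e-10) = 3.384e+06 rad/s
f₀ = ω₀/(2π) = 538.6 kHz

538.6 kHz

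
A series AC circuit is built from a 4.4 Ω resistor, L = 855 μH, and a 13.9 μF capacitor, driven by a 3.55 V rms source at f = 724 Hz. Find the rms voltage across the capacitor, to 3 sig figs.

ω = 2πf = 4549 rad/s
X_L = ωL = 3.89 Ω
X_C = 1/(ωC) = 15.8 Ω
Net reactance X = X_L − X_C = -11.9 Ω
Z = 4.40 − j11.9 Ω
|Z| = √(4.40² + 11.9²) = 12.7 Ω
I = V/|Z| = 279 mA
V_C = I·|Z_C| = 0.279 × 15.8 = 4.42 V

4.42 V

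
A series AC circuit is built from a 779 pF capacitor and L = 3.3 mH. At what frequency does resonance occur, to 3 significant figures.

ω₀ = 1/√(LC) = 1/√(0.0033 × 7.79e-10) = 623700 rad/s
f₀ = ω₀/(2π) = 99.3 kHz

99.3 kHz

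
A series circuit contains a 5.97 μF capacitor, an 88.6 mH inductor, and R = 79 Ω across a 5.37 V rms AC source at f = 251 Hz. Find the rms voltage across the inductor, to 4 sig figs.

8.744 V

ω = 2πf = 1577 rad/s
X_L = ωL = 139.7 Ω
X_C = 1/(ωC) = 106.2 Ω
Net reactance X = X_L − X_C = 33.52 Ω
Z = 79.00 + j33.52 Ω
|Z| = √(79.00² + 33.52²) = 85.82 Ω
I = V/|Z| = 62.58 mA
V_L = I·|Z_L| = 0.06258 × 139.7 = 8.744 V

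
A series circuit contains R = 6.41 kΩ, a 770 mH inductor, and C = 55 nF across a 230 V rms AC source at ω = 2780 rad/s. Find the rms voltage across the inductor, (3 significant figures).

63.3 V

X_L = ωL = 2140 Ω
X_C = 1/(ωC) = 6540 Ω
Net reactance X = X_L − X_C = -4400 Ω
Z = 6410 − j4400 Ω
|Z| = √(6410² + 4400²) = 7770 Ω
I = V/|Z| = 29.6 mA
V_L = I·|Z_L| = 0.0296 × 2140 = 63.3 V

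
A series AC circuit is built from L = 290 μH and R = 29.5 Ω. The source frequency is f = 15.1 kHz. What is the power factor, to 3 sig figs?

0.731

ω = 2πf = 94880 rad/s
X_L = ωL = 27.5 Ω
Z = 29.5 + j27.5 Ω
|Z| = √(29.5² + 27.5²) = 40.3 Ω
∠Z = arctan(27.5/29.5) = 43.0°
cos φ = cos(43.0°) = 0.731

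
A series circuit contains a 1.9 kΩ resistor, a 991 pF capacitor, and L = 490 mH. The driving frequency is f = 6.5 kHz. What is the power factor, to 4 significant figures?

ω = 2πf = 40840 rad/s
X_L = ωL = 20010 Ω
X_C = 1/(ωC) = 24710 Ω
Net reactance X = X_L − X_C = -4696 Ω
Z = 1900 − j4696 Ω
|Z| = √(1900² + 4696²) = 5066 Ω
∠Z = arctan(-4696/1900) = -67.97°
cos φ = cos(-67.97°) = 0.3751

0.3751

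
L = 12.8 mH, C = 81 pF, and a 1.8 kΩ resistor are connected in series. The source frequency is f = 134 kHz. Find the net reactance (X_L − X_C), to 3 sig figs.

ω = 2πf = 841900 rad/s
X_L = ωL = 10800 Ω
X_C = 1/(ωC) = 14700 Ω
X = 10800 − 14700 = -3890 Ω

-3890 Ω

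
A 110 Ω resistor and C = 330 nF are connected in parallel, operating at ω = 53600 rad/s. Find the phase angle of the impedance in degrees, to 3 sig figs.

X_C = 1/(ωC) = 56.5 Ω
Parallel: admittances add. Y = 1/R + jωC
Y = (0.00909 + j0.0177) S
|Y| = 0.0199 S → |Z| = 1/|Y| = 50.3 Ω, ∠Z = −∠Y = -62.8°

-62.8°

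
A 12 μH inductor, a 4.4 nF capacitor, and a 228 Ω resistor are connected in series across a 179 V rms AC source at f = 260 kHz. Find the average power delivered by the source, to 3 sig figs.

110 W

ω = 2πf = 1.634e+06 rad/s
X_L = ωL = 19.6 Ω
X_C = 1/(ωC) = 139 Ω
Net reactance X = X_L − X_C = -120 Ω
Z = 228 − j120 Ω
|Z| = √(228² + 120²) = 257 Ω
∠Z = arctan(-120/228) = -27.7°
I = V/|Z| = 695 mA
P = VI cos φ = 179 × 0.695 × cos(-27.7°) = 110 W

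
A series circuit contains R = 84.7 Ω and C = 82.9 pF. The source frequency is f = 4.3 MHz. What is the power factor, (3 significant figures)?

ω = 2πf = 2.702e+07 rad/s
X_C = 1/(ωC) = 446 Ω
Z = 84.7 − j446 Ω
|Z| = √(84.7² + 446²) = 454 Ω
∠Z = arctan(-446/84.7) = -79.3°
cos φ = cos(-79.3°) = 0.186

0.186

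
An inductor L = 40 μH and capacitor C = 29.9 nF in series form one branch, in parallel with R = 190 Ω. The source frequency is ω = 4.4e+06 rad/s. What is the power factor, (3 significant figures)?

0.663

X_L = ωL = 176 Ω
X_C = 1/(ωC) = 7.60 Ω
Branch 1: Z₁ = R = 190 Ω
Branch 2 (series LC): Z₂ = j(X_L − X_C) = j168 Ω
Parallel: Z = Z₁Z₂/(Z₁+Z₂), |Z| = 126 Ω, ∠Z = 48.4°
cos φ = cos(48.4°) = 0.663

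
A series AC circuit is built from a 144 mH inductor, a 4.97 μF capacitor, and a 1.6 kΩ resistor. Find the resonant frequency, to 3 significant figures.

188 Hz

ω₀ = 1/√(LC) = 1/√(0.144 × 4.97e-06) = 1182 rad/s
f₀ = ω₀/(2π) = 188 Hz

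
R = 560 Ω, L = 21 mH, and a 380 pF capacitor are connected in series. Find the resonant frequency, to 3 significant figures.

56.3 kHz

ω₀ = 1/√(LC) = 1/√(0.021 × 3.8e-10) = 354000 rad/s
f₀ = ω₀/(2π) = 56.3 kHz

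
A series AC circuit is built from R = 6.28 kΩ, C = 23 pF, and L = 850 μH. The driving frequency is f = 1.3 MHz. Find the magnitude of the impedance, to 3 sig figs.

6490 Ω

ω = 2πf = 8.168e+06 rad/s
X_L = ωL = 6940 Ω
X_C = 1/(ωC) = 5320 Ω
Net reactance X = X_L − X_C = 1620 Ω
Z = 6280 + j1620 Ω
|Z| = √(6280² + 1620²) = 6490 Ω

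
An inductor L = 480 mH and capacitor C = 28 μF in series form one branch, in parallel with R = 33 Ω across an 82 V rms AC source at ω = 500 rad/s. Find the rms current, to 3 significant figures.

2.53 A

X_L = ωL = 240 Ω
X_C = 1/(ωC) = 71.4 Ω
Branch 1: Z₁ = R = 33.0 Ω
Branch 2 (series LC): Z₂ = j(X_L − X_C) = j169 Ω
Parallel: Z = Z₁Z₂/(Z₁+Z₂), |Z| = 32.4 Ω, ∠Z = 11.1°
I = V/|Z| = 82/32.4 = 2.53 A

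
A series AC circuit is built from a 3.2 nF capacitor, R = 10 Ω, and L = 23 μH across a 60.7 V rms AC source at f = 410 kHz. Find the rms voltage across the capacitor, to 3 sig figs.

117 V

ω = 2πf = 2.576e+06 rad/s
X_L = ωL = 59.3 Ω
X_C = 1/(ωC) = 121 Ω
Net reactance X = X_L − X_C = -62.1 Ω
Z = 10.0 − j62.1 Ω
|Z| = √(10.0² + 62.1²) = 62.9 Ω
I = V/|Z| = 966 mA
V_C = I·|Z_C| = 0.966 × 121 = 117 V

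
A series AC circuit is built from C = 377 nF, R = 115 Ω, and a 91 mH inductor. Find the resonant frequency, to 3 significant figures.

ω₀ = 1/√(LC) = 1/√(0.091 × 3.77e-07) = 5399 rad/s
f₀ = ω₀/(2π) = 859 Hz

859 Hz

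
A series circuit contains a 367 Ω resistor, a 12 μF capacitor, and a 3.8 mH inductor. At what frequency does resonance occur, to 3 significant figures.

ω₀ = 1/√(LC) = 1/√(0.0038 × 1.2e-05) = 4683 rad/s
f₀ = ω₀/(2π) = 745 Hz

745 Hz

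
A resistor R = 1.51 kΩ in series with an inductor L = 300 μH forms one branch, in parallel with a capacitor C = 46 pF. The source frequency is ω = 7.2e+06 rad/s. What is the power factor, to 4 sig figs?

0.9957

X_L = ωL = 2160 Ω
X_C = 1/(ωC) = 3019 Ω
Branch 1 (R+jX_L): Z₁ = 1510 + j2160 Ω, |Z₁| = 2635 Ω
Branch 2 (−jX_C): Z₂ = −j3019 Ω
Parallel: Z = Z₁Z₂/(Z₁+Z₂), |Z| = 4580 Ω, ∠Z = -5.313°
cos φ = cos(-5.313°) = 0.9957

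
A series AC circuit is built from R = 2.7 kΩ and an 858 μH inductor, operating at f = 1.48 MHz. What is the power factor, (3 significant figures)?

0.321

ω = 2πf = 9.299e+06 rad/s
X_L = ωL = 7980 Ω
Z = 2700 + j7980 Ω
|Z| = √(2700² + 7980²) = 8420 Ω
∠Z = arctan(7980/2700) = 71.3°
cos φ = cos(71.3°) = 0.321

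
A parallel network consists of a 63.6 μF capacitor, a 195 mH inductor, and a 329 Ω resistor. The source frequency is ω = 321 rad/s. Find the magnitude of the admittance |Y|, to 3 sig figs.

X_L = ωL = 62.6 Ω
X_C = 1/(ωC) = 49.0 Ω
Parallel: admittances add. Y = 1/R + 1/(jωL) + jωC
Y = (0.00304 + j0.00444) S
|Y| = 0.00538 S → |Z| = 1/|Y| = 186 Ω, ∠Z = −∠Y = -55.6°

5.38 mS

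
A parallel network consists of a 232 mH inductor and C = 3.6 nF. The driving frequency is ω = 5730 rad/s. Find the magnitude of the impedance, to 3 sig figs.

1370 Ω

X_L = ωL = 1330 Ω
X_C = 1/(ωC) = 48500 Ω
Parallel: admittances add. Y = 1/(jωL) + jωC
Y = (0 − j0.000732) S
|Y| = 0.000732 S → |Z| = 1/|Y| = 1370 Ω, ∠Z = −∠Y = 90.0°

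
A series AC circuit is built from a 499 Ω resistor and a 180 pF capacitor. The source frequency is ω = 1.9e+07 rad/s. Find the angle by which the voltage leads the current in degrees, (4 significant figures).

-30.37°

X_C = 1/(ωC) = 292.4 Ω
Z = 499.0 − j292.4 Ω
|Z| = √(499.0² + 292.4²) = 578.4 Ω
∠Z = arctan(-292.4/499.0) = -30.37°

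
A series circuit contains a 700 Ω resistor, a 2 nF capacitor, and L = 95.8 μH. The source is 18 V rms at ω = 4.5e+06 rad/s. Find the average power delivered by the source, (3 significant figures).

X_L = ωL = 431 Ω
X_C = 1/(ωC) = 111 Ω
Net reactance X = X_L − X_C = 320 Ω
Z = 700 + j320 Ω
|Z| = √(700² + 320²) = 770 Ω
∠Z = arctan(320/700) = 24.6°
I = V/|Z| = 23.4 mA
P = VI cos φ = 18 × 0.0234 × cos(24.6°) = 383 mW

383 mW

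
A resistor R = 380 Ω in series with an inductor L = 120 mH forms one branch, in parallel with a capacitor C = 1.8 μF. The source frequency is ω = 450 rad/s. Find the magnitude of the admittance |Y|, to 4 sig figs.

2.617 mS

X_L = ωL = 54.00 Ω
X_C = 1/(ωC) = 1235 Ω
Branch 1 (R+jX_L): Z₁ = 380.0 + j54.00 Ω, |Z₁| = 383.8 Ω
Branch 2 (−jX_C): Z₂ = −j1235 Ω
Parallel: Z = Z₁Z₂/(Z₁+Z₂), |Z| = 382.1 Ω, ∠Z = -9.754°
|Y| = 1/|Z| = 2.617 mS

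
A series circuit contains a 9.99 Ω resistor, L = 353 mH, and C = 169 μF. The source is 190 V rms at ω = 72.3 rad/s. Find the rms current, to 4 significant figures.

3.322 A

X_L = ωL = 25.52 Ω
X_C = 1/(ωC) = 81.84 Ω
Net reactance X = X_L − X_C = -56.32 Ω
Z = 9.990 − j56.32 Ω
|Z| = √(9.990² + 56.32²) = 57.20 Ω
I = V/|Z| = 190/57.20 = 3.322 A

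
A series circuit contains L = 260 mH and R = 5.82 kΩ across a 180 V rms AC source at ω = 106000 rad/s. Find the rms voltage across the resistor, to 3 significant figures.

X_L = ωL = 27600 Ω
Z = 5820 + j27600 Ω
|Z| = √(5820² + 27600²) = 28200 Ω
I = V/|Z| = 6.39 mA
V_R = I·|Z_R| = 0.00639 × 5820 = 37.2 V

37.2 V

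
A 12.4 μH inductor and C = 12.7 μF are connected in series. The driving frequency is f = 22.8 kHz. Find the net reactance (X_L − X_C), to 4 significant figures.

1.227 Ω

ω = 2πf = 143300 rad/s
X_L = ωL = 1.776 Ω
X_C = 1/(ωC) = 0.5496 Ω
X = 1.776 − 0.5496 = 1.227 Ω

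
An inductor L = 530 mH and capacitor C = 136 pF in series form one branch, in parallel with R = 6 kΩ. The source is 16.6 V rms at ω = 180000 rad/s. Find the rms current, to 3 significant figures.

X_L = ωL = 95400 Ω
X_C = 1/(ωC) = 40800 Ω
Branch 1: Z₁ = R = 6000 Ω
Branch 2 (series LC): Z₂ = j(X_L − X_C) = j54600 Ω
Parallel: Z = Z₁Z₂/(Z₁+Z₂), |Z| = 5960 Ω, ∠Z = 6.28°
I = V/|Z| = 16.6/5960 = 2.78 mA

2.78 mA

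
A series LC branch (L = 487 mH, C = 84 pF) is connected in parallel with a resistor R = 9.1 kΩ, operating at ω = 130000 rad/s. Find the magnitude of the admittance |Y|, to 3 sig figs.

115 μS

X_L = ωL = 63300 Ω
X_C = 1/(ωC) = 91600 Ω
Branch 1: Z₁ = R = 9100 Ω
Branch 2 (series LC): Z₂ = j(X_L − X_C) = −j28300 Ω
Parallel: Z = Z₁Z₂/(Z₁+Z₂), |Z| = 8660 Ω, ∠Z = -17.8°
|Y| = 1/|Z| = 115 μS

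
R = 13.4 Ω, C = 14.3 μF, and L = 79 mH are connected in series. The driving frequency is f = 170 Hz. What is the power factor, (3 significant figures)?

0.578

ω = 2πf = 1068 rad/s
X_L = ωL = 84.4 Ω
X_C = 1/(ωC) = 65.5 Ω
Net reactance X = X_L − X_C = 18.9 Ω
Z = 13.4 + j18.9 Ω
|Z| = √(13.4² + 18.9²) = 23.2 Ω
∠Z = arctan(18.9/13.4) = 54.7°
cos φ = cos(54.7°) = 0.578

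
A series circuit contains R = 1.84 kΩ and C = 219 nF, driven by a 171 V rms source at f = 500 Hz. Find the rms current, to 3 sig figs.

72.9 mA

ω = 2πf = 3142 rad/s
X_C = 1/(ωC) = 1450 Ω
Z = 1840 − j1450 Ω
|Z| = √(1840² + 1450²) = 2340 Ω
I = V/|Z| = 171/2340 = 72.9 mA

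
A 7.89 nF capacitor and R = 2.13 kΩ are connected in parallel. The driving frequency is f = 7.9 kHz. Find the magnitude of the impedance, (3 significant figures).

ω = 2πf = 49640 rad/s
X_C = 1/(ωC) = 2550 Ω
Parallel: admittances add. Y = 1/R + jωC
Y = (0.000469 + j0.000392) S
|Y| = 0.000611 S → |Z| = 1/|Y| = 1640 Ω, ∠Z = −∠Y = -39.8°

1640 Ω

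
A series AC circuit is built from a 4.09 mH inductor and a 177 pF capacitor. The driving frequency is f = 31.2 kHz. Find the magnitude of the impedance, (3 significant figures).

ω = 2πf = 196000 rad/s
X_L = ωL = 802 Ω
X_C = 1/(ωC) = 28800 Ω
Net reactance X = X_L − X_C = -28000 Ω
Z = − j28000 Ω
|Z| = √(0² + 28000²) = 28000 Ω

28000 Ω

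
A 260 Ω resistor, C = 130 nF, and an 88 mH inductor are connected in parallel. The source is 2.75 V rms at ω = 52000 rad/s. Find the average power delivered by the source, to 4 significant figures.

29.09 mW

X_L = ωL = 4576 Ω
X_C = 1/(ωC) = 147.9 Ω
Parallel: admittances add. Y = 1/R + 1/(jωL) + jωC
Y = (0.003846 + j0.006541) S
|Y| = 0.007588 S → |Z| = 1/|Y| = 131.8 Ω, ∠Z = −∠Y = -59.55°
I = V/|Z| = 20.87 mA
P = VI cos φ = 2.75 × 0.02087 × cos(-59.55°) = 29.09 mW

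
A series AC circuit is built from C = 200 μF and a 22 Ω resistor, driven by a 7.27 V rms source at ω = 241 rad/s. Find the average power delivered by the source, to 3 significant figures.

X_C = 1/(ωC) = 20.7 Ω
Z = 22.0 − j20.7 Ω
|Z| = √(22.0² + 20.7²) = 30.2 Ω
∠Z = arctan(-20.7/22.0) = -43.3°
I = V/|Z| = 240 mA
P = VI cos φ = 7.27 × 0.240 × cos(-43.3°) = 1.27 W

1.27 W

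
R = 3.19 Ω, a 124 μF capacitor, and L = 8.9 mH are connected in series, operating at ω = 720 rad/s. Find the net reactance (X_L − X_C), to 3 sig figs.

X_L = ωL = 6.41 Ω
X_C = 1/(ωC) = 11.2 Ω
X = 6.41 − 11.2 = -4.79 Ω

-4.79 Ω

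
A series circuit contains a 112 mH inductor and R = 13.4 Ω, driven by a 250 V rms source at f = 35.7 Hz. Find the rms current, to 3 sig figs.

ω = 2πf = 224.3 rad/s
X_L = ωL = 25.1 Ω
Z = 13.4 + j25.1 Ω
|Z| = √(13.4² + 25.1²) = 28.5 Ω
I = V/|Z| = 250/28.5 = 8.78 A

8.78 A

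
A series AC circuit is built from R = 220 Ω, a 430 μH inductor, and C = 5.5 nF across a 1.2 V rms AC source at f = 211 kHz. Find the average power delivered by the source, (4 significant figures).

1.343 mW

ω = 2πf = 1.326e+06 rad/s
X_L = ωL = 570.1 Ω
X_C = 1/(ωC) = 137.1 Ω
Net reactance X = X_L − X_C = 432.9 Ω
Z = 220.0 + j432.9 Ω
|Z| = √(220.0² + 432.9²) = 485.6 Ω
∠Z = arctan(432.9/220.0) = 63.06°
I = V/|Z| = 2.471 mA
P = VI cos φ = 1.2 × 0.002471 × cos(63.06°) = 1.343 mW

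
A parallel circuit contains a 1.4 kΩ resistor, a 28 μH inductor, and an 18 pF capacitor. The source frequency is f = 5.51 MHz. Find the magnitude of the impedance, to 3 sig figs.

ω = 2πf = 3.462e+07 rad/s
X_L = ωL = 969 Ω
X_C = 1/(ωC) = 1600 Ω
Parallel: admittances add. Y = 1/R + 1/(jωL) + jωC
Y = (0.000714 − j0.000408) S
|Y| = 0.000823 S → |Z| = 1/|Y| = 1220 Ω, ∠Z = −∠Y = 29.8°

1220 Ω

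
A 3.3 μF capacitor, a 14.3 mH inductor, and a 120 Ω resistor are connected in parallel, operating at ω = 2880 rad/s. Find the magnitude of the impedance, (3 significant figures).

X_L = ωL = 41.2 Ω
X_C = 1/(ωC) = 105 Ω
Parallel: admittances add. Y = 1/R + 1/(jωL) + jωC
Y = (0.00833 − j0.0148) S
|Y| = 0.0170 S → |Z| = 1/|Y| = 58.9 Ω, ∠Z = −∠Y = 60.6°

58.9 Ω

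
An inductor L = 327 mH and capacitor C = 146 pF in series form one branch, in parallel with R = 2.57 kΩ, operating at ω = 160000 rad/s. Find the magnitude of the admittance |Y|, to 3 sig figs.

403 μS

X_L = ωL = 52300 Ω
X_C = 1/(ωC) = 42800 Ω
Branch 1: Z₁ = R = 2570 Ω
Branch 2 (series LC): Z₂ = j(X_L − X_C) = j9510 Ω
Parallel: Z = Z₁Z₂/(Z₁+Z₂), |Z| = 2480 Ω, ∠Z = 15.1°
|Y| = 1/|Z| = 403 μS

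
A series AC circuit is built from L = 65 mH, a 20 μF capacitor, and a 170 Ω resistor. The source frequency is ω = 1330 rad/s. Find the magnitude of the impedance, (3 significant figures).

X_L = ωL = 86.5 Ω
X_C = 1/(ωC) = 37.6 Ω
Net reactance X = X_L − X_C = 48.9 Ω
Z = 170 + j48.9 Ω
|Z| = √(170² + 48.9²) = 177 Ω

177 Ω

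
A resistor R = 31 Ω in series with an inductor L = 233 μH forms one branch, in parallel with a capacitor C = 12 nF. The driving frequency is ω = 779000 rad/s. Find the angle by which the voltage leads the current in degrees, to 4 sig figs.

X_L = ωL = 181.5 Ω
X_C = 1/(ωC) = 107.0 Ω
Branch 1 (R+jX_L): Z₁ = 31.00 + j181.5 Ω, |Z₁| = 184.1 Ω
Branch 2 (−jX_C): Z₂ = −j107.0 Ω
Parallel: Z = Z₁Z₂/(Z₁+Z₂), |Z| = 244.0 Ω, ∠Z = -77.11°

-77.11°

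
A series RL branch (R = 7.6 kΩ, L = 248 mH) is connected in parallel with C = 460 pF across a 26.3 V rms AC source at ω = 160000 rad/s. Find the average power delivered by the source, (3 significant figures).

X_L = ωL = 39700 Ω
X_C = 1/(ωC) = 13600 Ω
Branch 1 (R+jX_L): Z₁ = 7600 + j39700 Ω, |Z₁| = 40400 Ω
Branch 2 (−jX_C): Z₂ = −j13600 Ω
Parallel: Z = Z₁Z₂/(Z₁+Z₂), |Z| = 20200 Ω, ∠Z = -84.6°
I = V/|Z| = 1.30 mA
P = VI cos φ = 26.3 × 0.00130 × cos(-84.6°) = 3.22 mW

3.22 mW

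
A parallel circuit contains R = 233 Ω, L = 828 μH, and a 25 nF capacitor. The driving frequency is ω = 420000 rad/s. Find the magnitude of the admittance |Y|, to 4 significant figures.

X_L = ωL = 347.8 Ω
X_C = 1/(ωC) = 95.24 Ω
Parallel: admittances add. Y = 1/R + 1/(jωL) + jωC
Y = (0.004292 + j0.007624) S
|Y| = 0.008749 S → |Z| = 1/|Y| = 114.3 Ω, ∠Z = −∠Y = -60.62°

8.749 mS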